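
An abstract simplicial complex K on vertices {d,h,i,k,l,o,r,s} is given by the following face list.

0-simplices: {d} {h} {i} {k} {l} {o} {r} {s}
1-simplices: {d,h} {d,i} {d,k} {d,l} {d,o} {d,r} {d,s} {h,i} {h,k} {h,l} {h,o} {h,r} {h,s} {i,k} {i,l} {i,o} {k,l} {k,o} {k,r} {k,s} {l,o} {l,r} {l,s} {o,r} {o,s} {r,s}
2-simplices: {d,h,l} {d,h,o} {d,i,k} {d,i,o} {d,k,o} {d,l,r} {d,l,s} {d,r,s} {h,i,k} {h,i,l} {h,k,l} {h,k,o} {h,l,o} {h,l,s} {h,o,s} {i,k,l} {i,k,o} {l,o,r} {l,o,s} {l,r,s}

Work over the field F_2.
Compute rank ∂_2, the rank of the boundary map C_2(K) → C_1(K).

n_0=8 n_1=26 n_2=20  [Z2]
∂1: piv[dh,di,dk,dl,do,dr,ds] rk=7  ker:hi,hk,hl,ho,hr,hs,ik,il,io,kl,ko,kr,ks,lo,lr,ls,or,os,rs
∂2: piv[dhl,dho,dik,dio,dko,dlr,dls,drs,hik,hil,hkl,hko,hlo,hls,hos,lor] rk=16  ker:ikl,iko,los,lrs
rk∂_2=16

rank∂_2=16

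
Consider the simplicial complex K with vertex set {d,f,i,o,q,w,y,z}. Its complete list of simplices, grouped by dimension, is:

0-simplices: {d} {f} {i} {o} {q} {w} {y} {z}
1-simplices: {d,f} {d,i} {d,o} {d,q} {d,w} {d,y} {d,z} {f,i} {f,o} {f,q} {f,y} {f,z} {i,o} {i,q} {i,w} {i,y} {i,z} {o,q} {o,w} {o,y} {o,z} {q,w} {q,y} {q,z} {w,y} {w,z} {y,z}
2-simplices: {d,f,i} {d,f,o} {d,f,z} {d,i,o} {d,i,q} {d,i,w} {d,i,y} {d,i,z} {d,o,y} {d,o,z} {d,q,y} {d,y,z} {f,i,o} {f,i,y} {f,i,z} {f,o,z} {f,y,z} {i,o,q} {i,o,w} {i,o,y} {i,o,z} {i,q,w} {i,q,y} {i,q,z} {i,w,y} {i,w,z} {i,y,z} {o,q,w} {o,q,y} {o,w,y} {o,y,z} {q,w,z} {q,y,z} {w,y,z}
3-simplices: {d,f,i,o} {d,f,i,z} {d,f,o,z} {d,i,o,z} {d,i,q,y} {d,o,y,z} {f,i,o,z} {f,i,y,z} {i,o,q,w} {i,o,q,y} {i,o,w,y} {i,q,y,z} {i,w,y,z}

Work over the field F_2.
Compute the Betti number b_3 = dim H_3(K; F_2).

n_0=8 n_1=27 n_2=34 n_3=13  [Z2]
∂1: piv[df,di,do,dq,dw,dy,dz] rk=7  ker:fi,fo,fq,fy,fz,io,iq,iw,iy,iz,oq,ow,oy,oz,qw,qy,qz,wy,wz,yz
∂2: piv[dfi,dfo,dfz,dio,diq,diw,diy,diz,doy,doz,dqy,dyz,fiy,ioq,iow,iqw,iqz,iwy,iwz] rk=19  ker:fio,fiz,foz,fyz,ioy,ioz,iqy,iyz,oqw,oqy,owy,oyz,qwz,qyz,wyz
∂3: piv[dfio,dfiz,dfoz,dioz,diqy,doyz,fiyz,ioqw,ioqy,iowy,iqyz,iwyz] rk=12  ker:fioz
b_3=(13−12)−0=1

b_3=1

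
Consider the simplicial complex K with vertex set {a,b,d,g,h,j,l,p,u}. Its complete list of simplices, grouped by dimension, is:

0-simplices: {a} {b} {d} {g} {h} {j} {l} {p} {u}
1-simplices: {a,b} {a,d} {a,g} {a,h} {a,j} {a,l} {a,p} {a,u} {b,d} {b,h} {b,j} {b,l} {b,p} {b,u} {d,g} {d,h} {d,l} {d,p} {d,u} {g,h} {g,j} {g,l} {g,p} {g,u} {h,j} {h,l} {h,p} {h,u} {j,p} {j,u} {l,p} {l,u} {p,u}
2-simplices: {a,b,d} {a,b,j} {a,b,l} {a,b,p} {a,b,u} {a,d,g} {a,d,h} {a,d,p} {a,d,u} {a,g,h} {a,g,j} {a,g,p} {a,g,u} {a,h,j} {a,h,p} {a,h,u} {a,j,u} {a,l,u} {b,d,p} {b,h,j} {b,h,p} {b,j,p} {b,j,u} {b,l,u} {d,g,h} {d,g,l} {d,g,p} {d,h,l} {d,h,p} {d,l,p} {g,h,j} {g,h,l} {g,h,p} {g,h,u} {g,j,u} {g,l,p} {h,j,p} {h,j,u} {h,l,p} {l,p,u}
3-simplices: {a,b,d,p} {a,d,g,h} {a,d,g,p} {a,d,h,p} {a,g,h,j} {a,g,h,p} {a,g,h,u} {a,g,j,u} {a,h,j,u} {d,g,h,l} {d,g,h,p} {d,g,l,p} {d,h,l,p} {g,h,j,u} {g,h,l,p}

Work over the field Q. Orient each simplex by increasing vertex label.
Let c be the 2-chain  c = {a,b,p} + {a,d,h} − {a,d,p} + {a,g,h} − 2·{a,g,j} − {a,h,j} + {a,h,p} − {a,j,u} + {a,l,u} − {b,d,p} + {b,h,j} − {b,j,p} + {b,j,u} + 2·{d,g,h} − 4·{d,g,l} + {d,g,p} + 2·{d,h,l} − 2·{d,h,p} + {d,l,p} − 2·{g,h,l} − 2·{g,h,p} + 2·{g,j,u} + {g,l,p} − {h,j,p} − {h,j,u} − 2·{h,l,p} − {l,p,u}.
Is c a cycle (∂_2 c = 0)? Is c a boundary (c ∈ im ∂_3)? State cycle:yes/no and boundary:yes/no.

cycle:no boundary:no

n_0=9 n_1=33 n_2=40 n_3=15  [Q]
∂1: piv[ab,ad,ag,ah,aj,al,ap,au] rk=8  ker:bd,bh,bj,bl,bp,bu,dg,dh,dl,dp,du,gh,gj,gl,gp,gu,hj,hl,hp,hu,jp,ju,lp,lu,pu
∂2: piv[abd,abj,abl,abp,abu,adg,adh,adp,adu,agh,agj,agp,agu,ahj,ahp,ahu,aju,alu,bhj,bjp,dgl,dhl,dlp,lpu] rk=24  ker:bdp,bhp,bju,blu,dgh,dgp,dhp,ghj,ghl,ghp,ghu,gju,glp,hjp,hju,hlp
∂3: piv[abdp,adgh,adgp,adhp,aghj,aghp,aghu,agju,ahju,dghl,dglp,dhlp] rk=12  ker:dghp,ghju,ghlp
∂2c = {a,b} − {a,g} − 2·{a,h} + 2·{a,j} + {a,l} − {a,p} − {b,d} + {b,h} − {b,j} + 3·{b,p} − {b,u} − {d,g} − {d,h} + 3·{d,l} − 2·{d,p} − {g,h} − {g,l} + 2·{g,p} − 2·{g,u} − 2·{h,j} − 2·{h,l} + {h,u} − 2·{j,p} + {j,u} − {l,p} + 2·{l,u} − {p,u}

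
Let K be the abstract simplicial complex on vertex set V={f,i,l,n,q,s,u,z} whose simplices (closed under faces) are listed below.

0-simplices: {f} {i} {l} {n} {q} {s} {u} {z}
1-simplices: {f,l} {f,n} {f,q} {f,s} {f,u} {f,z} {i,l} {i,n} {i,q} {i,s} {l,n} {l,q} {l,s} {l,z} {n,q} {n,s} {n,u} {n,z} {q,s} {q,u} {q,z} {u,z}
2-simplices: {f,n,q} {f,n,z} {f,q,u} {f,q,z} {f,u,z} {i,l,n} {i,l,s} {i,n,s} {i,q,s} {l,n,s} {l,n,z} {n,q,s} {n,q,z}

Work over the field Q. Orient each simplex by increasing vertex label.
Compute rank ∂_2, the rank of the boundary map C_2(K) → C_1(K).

rank∂_2=11

n_0=8 n_1=22 n_2=13  [Q]
∂1: piv[fl,fn,fq,fs,fu,fz,il] rk=7  ker:in,iq,is,ln,lq,ls,lz,nq,ns,nu,nz,qs,qu,qz,uz
∂2: piv[fnq,fnz,fqu,fqz,fuz,iln,ils,ins,iqs,lnz,nqs] rk=11  ker:lns,nqz
rk∂_2=11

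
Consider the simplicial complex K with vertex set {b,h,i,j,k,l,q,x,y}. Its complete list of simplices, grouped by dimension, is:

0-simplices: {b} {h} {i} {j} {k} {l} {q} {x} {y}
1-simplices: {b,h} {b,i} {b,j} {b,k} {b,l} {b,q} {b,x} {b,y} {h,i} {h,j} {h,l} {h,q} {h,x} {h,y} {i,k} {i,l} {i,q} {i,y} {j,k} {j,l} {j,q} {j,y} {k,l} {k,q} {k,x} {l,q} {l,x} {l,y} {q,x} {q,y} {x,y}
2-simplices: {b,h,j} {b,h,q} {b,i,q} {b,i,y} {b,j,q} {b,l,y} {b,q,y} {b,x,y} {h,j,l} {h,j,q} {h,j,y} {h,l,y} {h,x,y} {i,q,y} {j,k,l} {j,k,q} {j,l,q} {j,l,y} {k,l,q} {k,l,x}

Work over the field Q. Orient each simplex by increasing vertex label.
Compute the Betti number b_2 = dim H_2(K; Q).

n_0=9 n_1=31 n_2=20  [Q]
∂1: piv[bh,bi,bj,bk,bl,bq,bx,by] rk=8  ker:hi,hj,hl,hq,hx,hy,ik,il,iq,iy,jk,jl,jq,jy,kl,kq,kx,lq,lx,ly,qx,qy,xy
∂2: piv[bhj,bhq,biq,biy,bjq,bly,bqy,bxy,hjl,hjy,hly,hxy,jkl,jkq,jlq,klx] rk=16  ker:hjq,iqy,jly,klq
b_2=(20−16)−0=4

b_2=4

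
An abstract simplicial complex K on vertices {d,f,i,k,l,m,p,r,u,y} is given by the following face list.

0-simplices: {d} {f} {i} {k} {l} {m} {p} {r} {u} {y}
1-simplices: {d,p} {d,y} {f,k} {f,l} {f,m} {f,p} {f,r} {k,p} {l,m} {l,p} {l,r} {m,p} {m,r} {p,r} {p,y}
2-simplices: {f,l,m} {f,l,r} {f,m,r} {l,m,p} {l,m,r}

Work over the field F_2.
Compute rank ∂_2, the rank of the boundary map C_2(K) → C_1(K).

n_0=10 n_1=15 n_2=5  [Z2]
∂1: piv[dp,dy,fk,fl,fm,fp,fr] rk=7  ker:kp,lm,lp,lr,mp,mr,pr,py
∂2: piv[flm,flr,fmr,lmp] rk=4  ker:lmr
rk∂_2=4

rank∂_2=4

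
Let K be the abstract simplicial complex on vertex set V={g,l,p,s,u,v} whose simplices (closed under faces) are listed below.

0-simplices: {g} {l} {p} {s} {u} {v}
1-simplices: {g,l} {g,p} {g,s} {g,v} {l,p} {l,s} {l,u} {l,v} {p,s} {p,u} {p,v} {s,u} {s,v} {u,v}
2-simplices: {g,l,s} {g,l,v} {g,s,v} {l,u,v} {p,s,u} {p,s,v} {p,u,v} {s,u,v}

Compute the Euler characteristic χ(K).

n_0=6 n_1=14 n_2=8
χ=+6−14+8=0

χ(K)=0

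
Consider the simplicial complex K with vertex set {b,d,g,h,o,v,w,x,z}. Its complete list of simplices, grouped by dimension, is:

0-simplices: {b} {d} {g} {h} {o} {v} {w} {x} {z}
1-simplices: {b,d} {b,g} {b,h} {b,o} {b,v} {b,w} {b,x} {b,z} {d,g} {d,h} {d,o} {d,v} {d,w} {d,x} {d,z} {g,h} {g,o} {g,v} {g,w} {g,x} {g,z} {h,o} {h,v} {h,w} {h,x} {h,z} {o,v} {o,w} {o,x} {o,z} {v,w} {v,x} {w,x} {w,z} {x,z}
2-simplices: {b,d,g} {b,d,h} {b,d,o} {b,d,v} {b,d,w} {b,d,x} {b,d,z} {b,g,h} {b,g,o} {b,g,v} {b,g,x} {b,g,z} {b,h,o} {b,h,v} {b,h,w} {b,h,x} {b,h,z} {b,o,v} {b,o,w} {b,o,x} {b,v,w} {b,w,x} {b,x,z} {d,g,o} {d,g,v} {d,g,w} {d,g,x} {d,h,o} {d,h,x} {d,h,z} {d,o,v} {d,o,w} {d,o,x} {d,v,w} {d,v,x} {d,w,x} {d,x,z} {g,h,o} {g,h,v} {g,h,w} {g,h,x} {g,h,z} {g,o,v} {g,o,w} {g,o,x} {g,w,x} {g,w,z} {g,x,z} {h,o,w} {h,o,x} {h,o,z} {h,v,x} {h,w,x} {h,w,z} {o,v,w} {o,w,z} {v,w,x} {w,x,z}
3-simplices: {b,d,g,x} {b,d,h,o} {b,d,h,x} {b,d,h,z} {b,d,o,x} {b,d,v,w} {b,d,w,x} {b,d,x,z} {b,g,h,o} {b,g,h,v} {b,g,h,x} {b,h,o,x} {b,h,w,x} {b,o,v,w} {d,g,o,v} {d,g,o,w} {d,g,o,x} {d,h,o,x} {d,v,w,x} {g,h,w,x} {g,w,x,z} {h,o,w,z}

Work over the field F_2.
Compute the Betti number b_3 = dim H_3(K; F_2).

b_3=1

n_0=9 n_1=35 n_2=58 n_3=22  [Z2]
∂1: piv[bd,bg,bh,bo,bv,bw,bx,bz] rk=8  ker:dg,dh,do,dv,dw,dx,dz,gh,go,gv,gw,gx,gz,ho,hv,hw,hx,hz,ov,ow,ox,oz,vw,vx,wx,wz,xz
∂2: piv[bdg,bdh,bdo,bdv,bdw,bdx,bdz,bgh,bgo,bgv,bgx,bgz,bho,bhv,bhw,bhx,bhz,bov,bow,box,bvw,bwx,bxz,dgw,dvx,gwz,hoz] rk=27  ker:dgo,dgv,dgx,dho,dhx,dhz,dov,dow,dox,dvw,dwx,dxz,gho,ghv,ghw,ghx,ghz,gov,gow,gox,gwx,gxz,how,hox,hvx,hwx,hwz,ovw,owz,vwx,wxz
∂3: piv[bdgx,bdho,bdhx,bdhz,bdox,bdvw,bdwx,bdxz,bgho,bghv,bghx,bhox,bhwx,bovw,dgov,dgow,dgox,dvwx,ghwx,gwxz,howz] rk=21  ker:dhox
b_3=(22−21)−0=1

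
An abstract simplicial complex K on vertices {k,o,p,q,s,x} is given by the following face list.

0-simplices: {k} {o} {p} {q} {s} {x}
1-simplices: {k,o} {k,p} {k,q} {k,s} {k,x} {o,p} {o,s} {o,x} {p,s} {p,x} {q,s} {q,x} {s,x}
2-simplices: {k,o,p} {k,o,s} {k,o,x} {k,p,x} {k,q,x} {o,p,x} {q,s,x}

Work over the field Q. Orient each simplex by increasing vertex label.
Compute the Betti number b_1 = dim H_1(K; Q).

b_1=2

n_0=6 n_1=13 n_2=7  [Q]
∂1: piv[ko,kp,kq,ks,kx] rk=5  ker:op,os,ox,ps,px,qs,qx,sx
∂2: piv[kop,kos,kox,kpx,kqx,qsx] rk=6  ker:opx
b_1=(13−5)−6=2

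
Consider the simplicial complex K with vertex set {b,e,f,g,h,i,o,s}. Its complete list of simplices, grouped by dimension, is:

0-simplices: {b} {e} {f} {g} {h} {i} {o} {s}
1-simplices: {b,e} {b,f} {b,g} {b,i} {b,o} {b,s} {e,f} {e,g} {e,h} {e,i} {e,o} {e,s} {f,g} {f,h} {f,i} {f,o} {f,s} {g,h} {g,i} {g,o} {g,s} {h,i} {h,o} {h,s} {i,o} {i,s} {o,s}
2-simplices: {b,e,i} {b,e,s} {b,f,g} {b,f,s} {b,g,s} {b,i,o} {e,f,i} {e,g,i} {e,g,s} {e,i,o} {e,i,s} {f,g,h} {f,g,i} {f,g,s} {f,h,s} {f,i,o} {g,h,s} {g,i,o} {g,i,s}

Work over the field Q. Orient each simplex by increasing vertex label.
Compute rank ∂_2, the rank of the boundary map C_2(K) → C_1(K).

n_0=8 n_1=27 n_2=19  [Q]
∂1: piv[be,bf,bg,bi,bo,bs,eh] rk=7  ker:ef,eg,ei,eo,es,fg,fh,fi,fo,fs,gh,gi,go,gs,hi,ho,hs,io,is,os
∂2: piv[bei,bes,bfg,bfs,bgs,bio,efi,egi,egs,eio,eis,fgh,fgi,fhs,fio,gio] rk=16  ker:fgs,ghs,gis
rk∂_2=16

rank∂_2=16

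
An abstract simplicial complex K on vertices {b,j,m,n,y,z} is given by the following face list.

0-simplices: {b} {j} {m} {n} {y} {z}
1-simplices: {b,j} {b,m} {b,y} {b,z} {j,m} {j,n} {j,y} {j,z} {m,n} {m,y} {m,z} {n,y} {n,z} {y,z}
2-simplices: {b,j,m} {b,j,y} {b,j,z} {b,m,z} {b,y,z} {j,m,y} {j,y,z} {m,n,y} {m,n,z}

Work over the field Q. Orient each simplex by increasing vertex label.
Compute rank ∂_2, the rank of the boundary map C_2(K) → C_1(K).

rank∂_2=8

n_0=6 n_1=14 n_2=9  [Q]
∂1: piv[bj,bm,by,bz,jn] rk=5  ker:jm,jy,jz,mn,my,mz,ny,nz,yz
∂2: piv[bjm,bjy,bjz,bmz,byz,jmy,mny,mnz] rk=8  ker:jyz
rk∂_2=8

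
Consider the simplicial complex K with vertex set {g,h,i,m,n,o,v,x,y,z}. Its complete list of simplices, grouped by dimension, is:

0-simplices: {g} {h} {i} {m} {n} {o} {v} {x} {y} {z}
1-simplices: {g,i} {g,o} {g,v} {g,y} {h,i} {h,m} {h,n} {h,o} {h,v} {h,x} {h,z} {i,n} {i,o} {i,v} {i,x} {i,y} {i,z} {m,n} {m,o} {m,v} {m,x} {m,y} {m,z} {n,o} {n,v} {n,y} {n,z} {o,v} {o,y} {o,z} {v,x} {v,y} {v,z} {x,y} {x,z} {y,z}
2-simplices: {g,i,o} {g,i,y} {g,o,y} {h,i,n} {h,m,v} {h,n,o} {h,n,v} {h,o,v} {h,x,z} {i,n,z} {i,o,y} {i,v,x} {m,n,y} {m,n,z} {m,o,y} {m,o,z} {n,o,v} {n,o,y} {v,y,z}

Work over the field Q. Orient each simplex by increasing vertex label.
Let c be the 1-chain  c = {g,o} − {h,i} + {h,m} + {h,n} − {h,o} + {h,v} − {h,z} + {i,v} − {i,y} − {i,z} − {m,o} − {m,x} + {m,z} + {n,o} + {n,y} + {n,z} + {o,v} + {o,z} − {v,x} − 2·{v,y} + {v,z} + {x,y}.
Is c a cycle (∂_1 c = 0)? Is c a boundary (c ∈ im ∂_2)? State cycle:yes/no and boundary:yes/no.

n_0=10 n_1=36 n_2=19  [Q]
∂1: piv[gi,go,gv,gy,hi,hm,hn,hx,hz] rk=9  ker:ho,hv,in,io,iv,ix,iy,iz,mn,mo,mv,mx,my,mz,no,nv,ny,nz,ov,oy,oz,vx,vy,vz,xy,xz,yz
∂2: piv[gio,giy,goy,hin,hmv,hno,hnv,hov,hxz,inz,ivx,mny,mnz,moy,moz,noy,vyz] rk=17  ker:ioy,nov
∂1c = −{g} + 2·{m} − 2·{n} − 2·{o} + 5·{v} − 3·{x} − {y} + 2·{z}

cycle:no boundary:no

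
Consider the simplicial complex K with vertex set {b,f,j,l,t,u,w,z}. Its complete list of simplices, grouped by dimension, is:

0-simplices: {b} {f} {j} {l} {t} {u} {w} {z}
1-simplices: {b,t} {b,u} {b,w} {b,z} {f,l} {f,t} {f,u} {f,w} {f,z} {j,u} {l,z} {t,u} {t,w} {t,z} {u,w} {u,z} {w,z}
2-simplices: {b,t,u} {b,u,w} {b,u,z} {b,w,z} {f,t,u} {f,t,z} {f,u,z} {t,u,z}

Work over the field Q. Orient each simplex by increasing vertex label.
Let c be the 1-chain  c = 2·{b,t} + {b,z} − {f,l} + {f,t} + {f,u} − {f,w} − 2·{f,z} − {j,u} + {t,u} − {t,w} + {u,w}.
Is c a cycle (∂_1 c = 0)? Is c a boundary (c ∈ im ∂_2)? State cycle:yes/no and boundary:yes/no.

n_0=8 n_1=17 n_2=8  [Q]
∂1: piv[bt,bu,bw,bz,fl,ft,ju] rk=7  ker:fu,fw,fz,lz,tu,tw,tz,uw,uz,wz
∂2: piv[btu,buw,buz,bwz,ftu,ftz,fuz] rk=7  ker:tuz
∂1c = −3·{b} + 2·{f} + {j} − {l} + 3·{t} − {w} − {z}

cycle:no boundary:no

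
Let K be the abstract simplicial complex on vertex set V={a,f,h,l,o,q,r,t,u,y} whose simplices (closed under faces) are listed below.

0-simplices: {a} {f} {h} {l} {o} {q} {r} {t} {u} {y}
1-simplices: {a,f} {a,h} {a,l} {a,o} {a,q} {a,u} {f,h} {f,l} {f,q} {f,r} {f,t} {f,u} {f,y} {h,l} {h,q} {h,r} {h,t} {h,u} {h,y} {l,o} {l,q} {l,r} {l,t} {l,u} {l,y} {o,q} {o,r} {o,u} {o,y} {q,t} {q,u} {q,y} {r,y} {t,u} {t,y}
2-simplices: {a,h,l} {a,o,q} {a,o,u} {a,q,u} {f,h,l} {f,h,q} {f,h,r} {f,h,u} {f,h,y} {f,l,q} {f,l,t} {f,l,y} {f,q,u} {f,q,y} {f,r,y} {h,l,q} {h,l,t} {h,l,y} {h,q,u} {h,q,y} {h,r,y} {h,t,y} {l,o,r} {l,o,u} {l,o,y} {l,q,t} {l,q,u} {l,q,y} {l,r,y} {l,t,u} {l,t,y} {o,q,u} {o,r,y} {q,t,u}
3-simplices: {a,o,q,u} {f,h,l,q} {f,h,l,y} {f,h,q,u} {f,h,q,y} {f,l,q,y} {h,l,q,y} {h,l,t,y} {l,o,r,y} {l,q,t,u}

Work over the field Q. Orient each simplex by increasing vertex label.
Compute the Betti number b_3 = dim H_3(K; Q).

n_0=10 n_1=35 n_2=34 n_3=10  [Q]
∂1: piv[af,ah,al,ao,aq,au,fr,ft,fy] rk=9  ker:fh,fl,fq,fu,hl,hq,hr,ht,hu,hy,lo,lq,lr,lt,lu,ly,oq,or,ou,oy,qt,qu,qy,ry,tu,ty
∂2: piv[ahl,aoq,aou,aqu,fhl,fhq,fhr,fhu,fhy,flq,flt,fly,fqu,fqy,fry,hlt,hty,lor,lou,loy,lqt,lqu,lry,ltu] rk=24  ker:hlq,hly,hqu,hqy,hry,lqy,lty,oqu,ory,qtu
∂3: piv[aoqu,fhlq,fhly,fhqu,fhqy,flqy,hlty,lory,lqtu] rk=9  ker:hlqy
b_3=(10−9)−0=1

b_3=1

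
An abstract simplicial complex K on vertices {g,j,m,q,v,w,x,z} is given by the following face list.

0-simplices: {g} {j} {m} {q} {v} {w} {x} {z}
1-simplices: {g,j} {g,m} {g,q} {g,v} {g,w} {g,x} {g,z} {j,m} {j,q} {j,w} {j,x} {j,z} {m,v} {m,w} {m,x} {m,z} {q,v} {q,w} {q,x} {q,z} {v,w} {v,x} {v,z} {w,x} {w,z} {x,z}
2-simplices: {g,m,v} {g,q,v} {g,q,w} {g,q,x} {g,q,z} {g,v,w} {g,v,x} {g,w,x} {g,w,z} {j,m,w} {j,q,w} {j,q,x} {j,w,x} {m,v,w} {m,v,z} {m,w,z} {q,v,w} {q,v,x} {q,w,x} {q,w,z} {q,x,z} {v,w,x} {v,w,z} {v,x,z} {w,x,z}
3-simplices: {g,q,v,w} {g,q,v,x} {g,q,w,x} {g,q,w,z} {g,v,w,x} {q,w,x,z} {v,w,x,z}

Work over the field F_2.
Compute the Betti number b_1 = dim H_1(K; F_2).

n_0=8 n_1=26 n_2=25 n_3=7  [Z2]
∂1: piv[gj,gm,gq,gv,gw,gx,gz] rk=7  ker:jm,jq,jw,jx,jz,mv,mw,mx,mz,qv,qw,qx,qz,vw,vx,vz,wx,wz,xz
∂2: piv[gmv,gqv,gqw,gqx,gqz,gvw,gvx,gwx,gwz,jmw,jqw,jqx,mvw,mvz,mwz,qxz] rk=16  ker:jwx,qvw,qvx,qwx,qwz,vwx,vwz,vxz,wxz
∂3: piv[gqvw,gqvx,gqwx,gqwz,gvwx,qwxz,vwxz] rk=7
b_1=(26−7)−16=3

b_1=3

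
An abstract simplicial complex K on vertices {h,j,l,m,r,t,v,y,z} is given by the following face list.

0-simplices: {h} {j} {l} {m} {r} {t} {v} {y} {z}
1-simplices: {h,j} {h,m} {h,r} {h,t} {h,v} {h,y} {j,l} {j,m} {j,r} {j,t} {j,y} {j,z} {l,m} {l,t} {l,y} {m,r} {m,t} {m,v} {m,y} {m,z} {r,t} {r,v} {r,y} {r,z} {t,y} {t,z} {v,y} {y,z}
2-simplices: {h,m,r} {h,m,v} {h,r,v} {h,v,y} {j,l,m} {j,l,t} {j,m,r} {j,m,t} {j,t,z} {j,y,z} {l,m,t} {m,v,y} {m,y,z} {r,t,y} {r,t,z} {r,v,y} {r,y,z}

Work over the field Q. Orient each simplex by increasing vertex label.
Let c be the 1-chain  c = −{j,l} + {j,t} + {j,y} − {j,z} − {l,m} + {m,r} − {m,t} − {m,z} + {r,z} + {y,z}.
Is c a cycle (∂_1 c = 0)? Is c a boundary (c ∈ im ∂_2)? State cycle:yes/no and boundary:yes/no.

n_0=9 n_1=28 n_2=17  [Q]
∂1: piv[hj,hm,hr,ht,hv,hy,jl,jz] rk=8  ker:jm,jr,jt,jy,lm,lt,ly,mr,mt,mv,my,mz,rt,rv,ry,rz,ty,tz,vy,yz
∂2: piv[hmr,hmv,hrv,hvy,jlm,jlt,jmr,jmt,jtz,jyz,mvy,myz,rty,rtz,rvy,ryz] rk=16  ker:lmt
∂1c = 0
c vs im∂2: reduces to 0 ⇒ boundary

cycle:yes boundary:yes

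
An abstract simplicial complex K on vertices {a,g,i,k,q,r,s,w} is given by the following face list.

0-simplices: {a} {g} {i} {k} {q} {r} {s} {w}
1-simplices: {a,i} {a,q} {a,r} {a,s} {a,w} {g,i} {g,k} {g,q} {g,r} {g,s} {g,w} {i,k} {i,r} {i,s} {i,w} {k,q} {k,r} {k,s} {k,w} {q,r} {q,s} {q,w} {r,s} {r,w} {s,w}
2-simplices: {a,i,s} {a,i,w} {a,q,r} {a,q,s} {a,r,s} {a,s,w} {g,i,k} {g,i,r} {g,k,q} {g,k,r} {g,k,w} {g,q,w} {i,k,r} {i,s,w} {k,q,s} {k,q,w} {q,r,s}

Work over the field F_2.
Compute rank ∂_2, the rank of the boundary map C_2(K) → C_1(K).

rank∂_2=13

n_0=8 n_1=25 n_2=17  [Z2]
∂1: piv[ai,aq,ar,as,aw,gi,gk] rk=7  ker:gq,gr,gs,gw,ik,ir,is,iw,kq,kr,ks,kw,qr,qs,qw,rs,rw,sw
∂2: piv[ais,aiw,aqr,aqs,ars,asw,gik,gir,gkq,gkr,gkw,gqw,kqs] rk=13  ker:ikr,isw,kqw,qrs
rk∂_2=13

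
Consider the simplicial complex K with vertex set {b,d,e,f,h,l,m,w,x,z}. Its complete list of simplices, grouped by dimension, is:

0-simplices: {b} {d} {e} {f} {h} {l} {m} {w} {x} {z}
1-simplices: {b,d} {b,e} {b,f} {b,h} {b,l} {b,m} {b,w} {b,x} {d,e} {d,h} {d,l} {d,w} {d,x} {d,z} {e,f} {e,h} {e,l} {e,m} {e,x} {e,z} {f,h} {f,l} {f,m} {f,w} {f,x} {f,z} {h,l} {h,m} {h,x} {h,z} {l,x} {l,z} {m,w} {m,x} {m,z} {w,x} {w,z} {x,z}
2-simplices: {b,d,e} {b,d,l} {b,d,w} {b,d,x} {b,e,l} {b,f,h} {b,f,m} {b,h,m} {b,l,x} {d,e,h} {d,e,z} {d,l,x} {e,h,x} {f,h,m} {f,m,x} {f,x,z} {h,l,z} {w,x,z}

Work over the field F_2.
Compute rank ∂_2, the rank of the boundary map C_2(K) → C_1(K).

rank∂_2=16

n_0=10 n_1=38 n_2=18  [Z2]
∂1: piv[bd,be,bf,bh,bl,bm,bw,bx,dz] rk=9  ker:de,dh,dl,dw,dx,ef,eh,el,em,ex,ez,fh,fl,fm,fw,fx,fz,hl,hm,hx,hz,lx,lz,mw,mx,mz,wx,wz,xz
∂2: piv[bde,bdl,bdw,bdx,bel,bfh,bfm,bhm,blx,deh,dez,ehx,fmx,fxz,hlz,wxz] rk=16  ker:dlx,fhm
rk∂_2=16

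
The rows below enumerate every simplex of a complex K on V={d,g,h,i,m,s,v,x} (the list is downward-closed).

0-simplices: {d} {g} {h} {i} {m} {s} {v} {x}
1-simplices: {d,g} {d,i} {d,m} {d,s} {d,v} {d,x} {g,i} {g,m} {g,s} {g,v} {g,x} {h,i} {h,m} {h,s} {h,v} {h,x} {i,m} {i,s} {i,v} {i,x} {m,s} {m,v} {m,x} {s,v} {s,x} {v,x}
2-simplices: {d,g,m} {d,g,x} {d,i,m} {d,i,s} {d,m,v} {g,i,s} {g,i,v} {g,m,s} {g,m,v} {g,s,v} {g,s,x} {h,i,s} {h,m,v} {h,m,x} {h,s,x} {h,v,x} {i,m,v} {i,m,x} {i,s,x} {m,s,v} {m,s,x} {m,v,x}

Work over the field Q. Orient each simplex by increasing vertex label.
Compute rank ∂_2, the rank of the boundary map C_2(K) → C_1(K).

n_0=8 n_1=26 n_2=22  [Q]
∂1: piv[dg,di,dm,ds,dv,dx,hi] rk=7  ker:gi,gm,gs,gv,gx,hm,hs,hv,hx,im,is,iv,ix,ms,mv,mx,sv,sx,vx
∂2: piv[dgm,dgx,dim,dis,dmv,gis,giv,gms,gmv,gsv,gsx,his,hmv,hmx,hsx,hvx,imv,imx,isx] rk=19  ker:msv,msx,mvx
rk∂_2=19

rank∂_2=19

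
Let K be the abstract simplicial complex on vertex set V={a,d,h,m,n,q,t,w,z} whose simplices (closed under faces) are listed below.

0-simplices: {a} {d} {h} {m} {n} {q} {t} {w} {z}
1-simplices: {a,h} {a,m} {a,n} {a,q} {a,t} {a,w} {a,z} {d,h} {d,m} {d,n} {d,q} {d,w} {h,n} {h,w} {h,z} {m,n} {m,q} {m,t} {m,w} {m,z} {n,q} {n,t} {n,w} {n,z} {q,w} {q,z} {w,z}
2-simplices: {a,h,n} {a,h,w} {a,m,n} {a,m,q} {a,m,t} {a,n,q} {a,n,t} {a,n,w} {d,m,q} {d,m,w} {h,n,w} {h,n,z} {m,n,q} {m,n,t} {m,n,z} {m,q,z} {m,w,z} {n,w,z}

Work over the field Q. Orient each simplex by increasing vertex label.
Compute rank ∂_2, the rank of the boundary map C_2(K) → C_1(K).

n_0=9 n_1=27 n_2=18  [Q]
∂1: piv[ah,am,an,aq,at,aw,az,dh] rk=8  ker:dm,dn,dq,dw,hn,hw,hz,mn,mq,mt,mw,mz,nq,nt,nw,nz,qw,qz,wz
∂2: piv[ahn,ahw,amn,amq,amt,anq,ant,anw,dmq,dmw,hnz,mnz,mqz,mwz,nwz] rk=15  ker:hnw,mnq,mnt
rk∂_2=15

rank∂_2=15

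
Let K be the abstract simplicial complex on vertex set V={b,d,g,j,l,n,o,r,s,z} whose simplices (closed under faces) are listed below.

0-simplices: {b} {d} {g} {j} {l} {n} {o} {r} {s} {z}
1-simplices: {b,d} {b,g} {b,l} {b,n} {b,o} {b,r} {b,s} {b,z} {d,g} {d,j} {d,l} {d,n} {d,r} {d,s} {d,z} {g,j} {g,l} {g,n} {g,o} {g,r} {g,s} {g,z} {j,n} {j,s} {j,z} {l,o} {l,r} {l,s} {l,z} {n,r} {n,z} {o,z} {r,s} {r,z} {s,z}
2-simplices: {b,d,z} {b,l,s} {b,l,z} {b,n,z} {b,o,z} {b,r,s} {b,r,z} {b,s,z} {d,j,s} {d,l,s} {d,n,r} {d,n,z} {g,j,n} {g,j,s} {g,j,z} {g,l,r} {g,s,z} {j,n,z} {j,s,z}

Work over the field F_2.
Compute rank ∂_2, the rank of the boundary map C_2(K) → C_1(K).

rank∂_2=18

n_0=10 n_1=35 n_2=19  [Z2]
∂1: piv[bd,bg,bl,bn,bo,br,bs,bz,dj] rk=9  ker:dg,dl,dn,dr,ds,dz,gj,gl,gn,go,gr,gs,gz,jn,js,jz,lo,lr,ls,lz,nr,nz,oz,rs,rz,sz
∂2: piv[bdz,bls,blz,bnz,boz,brs,brz,bsz,djs,dls,dnr,dnz,gjn,gjs,gjz,glr,gsz,jnz] rk=18  ker:jsz
rk∂_2=18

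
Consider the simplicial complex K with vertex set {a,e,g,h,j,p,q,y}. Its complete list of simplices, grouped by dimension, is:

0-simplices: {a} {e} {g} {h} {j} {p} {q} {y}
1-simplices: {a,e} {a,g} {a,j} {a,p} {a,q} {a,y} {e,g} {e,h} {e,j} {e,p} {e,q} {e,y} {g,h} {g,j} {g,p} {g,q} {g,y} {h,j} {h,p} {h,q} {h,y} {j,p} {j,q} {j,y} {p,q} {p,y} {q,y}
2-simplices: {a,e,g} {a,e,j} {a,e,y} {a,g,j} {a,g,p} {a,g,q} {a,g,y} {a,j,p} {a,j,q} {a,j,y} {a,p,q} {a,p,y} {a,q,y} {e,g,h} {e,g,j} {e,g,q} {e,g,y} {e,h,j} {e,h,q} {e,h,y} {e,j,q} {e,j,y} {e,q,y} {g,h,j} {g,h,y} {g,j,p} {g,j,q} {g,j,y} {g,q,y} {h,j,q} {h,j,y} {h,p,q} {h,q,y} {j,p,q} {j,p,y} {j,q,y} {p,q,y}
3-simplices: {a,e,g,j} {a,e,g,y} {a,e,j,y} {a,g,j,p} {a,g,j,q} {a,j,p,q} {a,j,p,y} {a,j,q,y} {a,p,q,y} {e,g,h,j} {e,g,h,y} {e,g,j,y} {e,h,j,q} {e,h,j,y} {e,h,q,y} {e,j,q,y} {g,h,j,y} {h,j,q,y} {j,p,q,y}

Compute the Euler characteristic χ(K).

χ(K)=-1

n_0=8 n_1=27 n_2=37 n_3=19
χ=+8−27+37−19=-1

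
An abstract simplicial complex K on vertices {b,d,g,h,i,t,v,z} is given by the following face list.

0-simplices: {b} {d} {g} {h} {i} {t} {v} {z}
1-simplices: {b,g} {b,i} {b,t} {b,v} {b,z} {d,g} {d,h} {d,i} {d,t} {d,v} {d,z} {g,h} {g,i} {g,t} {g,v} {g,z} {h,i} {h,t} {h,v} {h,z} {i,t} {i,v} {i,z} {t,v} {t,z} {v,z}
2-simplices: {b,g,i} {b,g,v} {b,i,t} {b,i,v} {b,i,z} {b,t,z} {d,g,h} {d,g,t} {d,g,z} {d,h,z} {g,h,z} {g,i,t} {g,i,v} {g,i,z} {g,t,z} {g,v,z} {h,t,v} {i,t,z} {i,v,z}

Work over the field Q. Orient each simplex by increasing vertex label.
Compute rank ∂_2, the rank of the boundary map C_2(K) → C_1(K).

n_0=8 n_1=26 n_2=19  [Q]
∂1: piv[bg,bi,bt,bv,bz,dg,dh] rk=7  ker:di,dt,dv,dz,gh,gi,gt,gv,gz,hi,ht,hv,hz,it,iv,iz,tv,tz,vz
∂2: piv[bgi,bgv,bit,biv,biz,btz,dgh,dgt,dgz,dhz,git,giz,gvz,htv] rk=14  ker:ghz,giv,gtz,itz,ivz
rk∂_2=14

rank∂_2=14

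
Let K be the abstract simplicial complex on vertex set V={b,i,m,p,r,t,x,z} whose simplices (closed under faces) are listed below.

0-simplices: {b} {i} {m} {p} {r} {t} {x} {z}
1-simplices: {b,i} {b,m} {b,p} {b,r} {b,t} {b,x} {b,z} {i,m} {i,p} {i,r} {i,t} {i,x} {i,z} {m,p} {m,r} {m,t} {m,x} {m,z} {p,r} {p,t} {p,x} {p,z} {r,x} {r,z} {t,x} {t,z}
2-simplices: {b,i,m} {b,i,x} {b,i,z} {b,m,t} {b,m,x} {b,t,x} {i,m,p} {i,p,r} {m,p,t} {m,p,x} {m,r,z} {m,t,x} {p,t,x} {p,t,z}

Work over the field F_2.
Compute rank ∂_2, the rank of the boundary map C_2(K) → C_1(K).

n_0=8 n_1=26 n_2=14  [Z2]
∂1: piv[bi,bm,bp,br,bt,bx,bz] rk=7  ker:im,ip,ir,it,ix,iz,mp,mr,mt,mx,mz,pr,pt,px,pz,rx,rz,tx,tz
∂2: piv[bim,bix,biz,bmt,bmx,btx,imp,ipr,mpt,mpx,mrz,ptz] rk=12  ker:mtx,ptx
rk∂_2=12

rank∂_2=12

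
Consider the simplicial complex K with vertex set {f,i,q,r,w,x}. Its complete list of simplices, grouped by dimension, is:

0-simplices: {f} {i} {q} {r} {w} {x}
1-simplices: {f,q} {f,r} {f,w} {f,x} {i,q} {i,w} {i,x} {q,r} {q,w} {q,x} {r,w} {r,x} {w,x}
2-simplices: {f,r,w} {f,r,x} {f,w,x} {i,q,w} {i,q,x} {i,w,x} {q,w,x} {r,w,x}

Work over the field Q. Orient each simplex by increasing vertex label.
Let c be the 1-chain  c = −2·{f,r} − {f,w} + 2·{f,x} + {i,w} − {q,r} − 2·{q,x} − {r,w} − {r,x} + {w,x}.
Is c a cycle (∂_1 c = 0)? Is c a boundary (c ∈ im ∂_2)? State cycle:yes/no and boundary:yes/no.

cycle:no boundary:no

n_0=6 n_1=13 n_2=8  [Q]
∂1: piv[fq,fr,fw,fx,iq] rk=5  ker:iw,ix,qr,qw,qx,rw,rx,wx
∂2: piv[frw,frx,fwx,iqw,iqx,iwx] rk=6  ker:qwx,rwx
∂1c = {f} − {i} + 3·{q} − {r} − 2·{w}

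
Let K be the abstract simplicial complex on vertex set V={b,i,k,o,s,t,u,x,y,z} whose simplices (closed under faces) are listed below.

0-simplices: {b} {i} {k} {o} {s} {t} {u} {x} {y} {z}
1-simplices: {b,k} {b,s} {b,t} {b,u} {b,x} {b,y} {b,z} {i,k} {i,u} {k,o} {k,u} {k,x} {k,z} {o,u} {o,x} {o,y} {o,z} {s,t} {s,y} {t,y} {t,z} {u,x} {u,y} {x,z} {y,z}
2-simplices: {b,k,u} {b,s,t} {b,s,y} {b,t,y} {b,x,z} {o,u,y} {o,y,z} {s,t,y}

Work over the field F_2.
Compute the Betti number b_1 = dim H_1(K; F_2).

n_0=10 n_1=25 n_2=8  [Z2]
∂1: piv[bk,bs,bt,bu,bx,by,bz,ik,ko] rk=9  ker:iu,ku,kx,kz,ou,ox,oy,oz,st,sy,ty,tz,ux,uy,xz,yz
∂2: piv[bku,bst,bsy,bty,bxz,ouy,oyz] rk=7  ker:sty
b_1=(25−9)−7=9

b_1=9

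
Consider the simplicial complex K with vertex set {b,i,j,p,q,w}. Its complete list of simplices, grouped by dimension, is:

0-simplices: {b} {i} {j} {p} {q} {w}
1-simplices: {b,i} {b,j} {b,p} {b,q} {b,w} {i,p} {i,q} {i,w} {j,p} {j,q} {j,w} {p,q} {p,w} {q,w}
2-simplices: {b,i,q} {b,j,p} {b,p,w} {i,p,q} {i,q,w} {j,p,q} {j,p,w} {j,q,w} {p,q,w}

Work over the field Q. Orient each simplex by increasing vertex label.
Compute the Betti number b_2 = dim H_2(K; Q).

n_0=6 n_1=14 n_2=9  [Q]
∂1: piv[bi,bj,bp,bq,bw] rk=5  ker:ip,iq,iw,jp,jq,jw,pq,pw,qw
∂2: piv[biq,bjp,bpw,ipq,iqw,jpq,jpw,jqw] rk=8  ker:pqw
b_2=(9−8)−0=1

b_2=1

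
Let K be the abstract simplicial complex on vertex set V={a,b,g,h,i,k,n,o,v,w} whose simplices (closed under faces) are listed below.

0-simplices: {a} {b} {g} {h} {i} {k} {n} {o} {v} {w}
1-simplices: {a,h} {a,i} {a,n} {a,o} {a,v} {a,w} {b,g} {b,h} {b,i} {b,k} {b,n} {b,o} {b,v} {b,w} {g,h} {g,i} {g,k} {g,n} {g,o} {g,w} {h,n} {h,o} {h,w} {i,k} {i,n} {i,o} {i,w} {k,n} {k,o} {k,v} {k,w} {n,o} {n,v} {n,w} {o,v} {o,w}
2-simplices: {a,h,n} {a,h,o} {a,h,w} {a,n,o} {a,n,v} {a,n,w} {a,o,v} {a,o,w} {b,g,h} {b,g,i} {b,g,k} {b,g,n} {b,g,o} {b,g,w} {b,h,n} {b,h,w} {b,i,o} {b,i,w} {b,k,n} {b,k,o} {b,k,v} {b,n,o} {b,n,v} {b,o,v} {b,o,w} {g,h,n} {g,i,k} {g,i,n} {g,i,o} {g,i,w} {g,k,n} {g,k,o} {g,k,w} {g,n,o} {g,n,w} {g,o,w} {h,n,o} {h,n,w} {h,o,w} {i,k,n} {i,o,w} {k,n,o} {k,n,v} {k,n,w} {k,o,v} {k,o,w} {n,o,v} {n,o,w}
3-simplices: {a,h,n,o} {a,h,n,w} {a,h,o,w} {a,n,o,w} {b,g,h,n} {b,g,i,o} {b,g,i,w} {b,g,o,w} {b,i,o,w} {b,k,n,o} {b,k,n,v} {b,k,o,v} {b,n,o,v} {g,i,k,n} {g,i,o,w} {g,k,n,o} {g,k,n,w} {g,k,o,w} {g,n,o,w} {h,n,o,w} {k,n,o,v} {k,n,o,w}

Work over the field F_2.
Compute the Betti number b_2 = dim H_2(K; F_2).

n_0=10 n_1=36 n_2=48 n_3=22  [Z2]
∂1: piv[ah,ai,an,ao,av,aw,bg,bh,bk] rk=9  ker:bi,bn,bo,bv,bw,gh,gi,gk,gn,go,gw,hn,ho,hw,ik,in,io,iw,kn,ko,kv,kw,no,nv,nw,ov,ow
∂2: piv[ahn,aho,ahw,ano,anv,anw,aov,aow,bgh,bgi,bgk,bgn,bgo,bgw,bhn,bhw,bio,biw,bkn,bko,bkv,bno,bnv,gik,gin,gkw] rk=26  ker:bov,bow,ghn,gio,giw,gkn,gko,gno,gnw,gow,hno,hnw,how,ikn,iow,kno,knv,knw,kov,kow,nov,now
∂3: piv[ahno,ahnw,ahow,anow,bghn,bgio,bgiw,bgow,biow,bkno,bknv,bkov,bnov,gikn,gkno,gknw,gkow,gnow] rk=18  ker:giow,hnow,knov,know
b_2=(48−26)−18=4

b_2=4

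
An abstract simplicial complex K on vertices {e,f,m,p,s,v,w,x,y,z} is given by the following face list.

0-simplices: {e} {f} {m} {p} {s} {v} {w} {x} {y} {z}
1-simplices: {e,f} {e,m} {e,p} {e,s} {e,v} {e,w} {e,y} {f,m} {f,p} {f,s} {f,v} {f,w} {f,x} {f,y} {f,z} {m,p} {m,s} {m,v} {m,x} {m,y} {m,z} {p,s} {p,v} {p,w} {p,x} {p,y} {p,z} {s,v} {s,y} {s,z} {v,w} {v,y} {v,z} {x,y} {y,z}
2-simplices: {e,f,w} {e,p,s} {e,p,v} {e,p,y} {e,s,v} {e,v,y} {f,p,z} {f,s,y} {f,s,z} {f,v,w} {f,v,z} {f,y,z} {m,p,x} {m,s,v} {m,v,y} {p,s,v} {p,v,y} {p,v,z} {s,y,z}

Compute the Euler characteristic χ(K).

n_0=10 n_1=35 n_2=19
χ=+10−35+19=-6

χ(K)=-6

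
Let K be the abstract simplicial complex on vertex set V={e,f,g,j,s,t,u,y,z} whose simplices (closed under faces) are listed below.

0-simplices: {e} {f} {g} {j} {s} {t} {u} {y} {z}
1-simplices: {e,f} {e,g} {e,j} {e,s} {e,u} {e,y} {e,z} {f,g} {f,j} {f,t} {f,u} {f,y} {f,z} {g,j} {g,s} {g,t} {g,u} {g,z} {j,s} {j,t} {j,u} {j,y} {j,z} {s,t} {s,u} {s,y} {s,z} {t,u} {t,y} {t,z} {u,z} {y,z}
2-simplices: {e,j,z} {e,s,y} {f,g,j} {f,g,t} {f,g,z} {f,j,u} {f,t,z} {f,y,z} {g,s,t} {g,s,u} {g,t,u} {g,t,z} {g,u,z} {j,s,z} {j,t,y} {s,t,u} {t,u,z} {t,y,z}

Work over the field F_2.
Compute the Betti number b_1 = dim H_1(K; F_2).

b_1=9

n_0=9 n_1=32 n_2=18  [Z2]
∂1: piv[ef,eg,ej,es,eu,ey,ez,ft] rk=8  ker:fg,fj,fu,fy,fz,gj,gs,gt,gu,gz,js,jt,ju,jy,jz,st,su,sy,sz,tu,ty,tz,uz,yz
∂2: piv[ejz,esy,fgj,fgt,fgz,fju,ftz,fyz,gst,gsu,gtu,guz,jsz,jty,tyz] rk=15  ker:gtz,stu,tuz
b_1=(32−8)−15=9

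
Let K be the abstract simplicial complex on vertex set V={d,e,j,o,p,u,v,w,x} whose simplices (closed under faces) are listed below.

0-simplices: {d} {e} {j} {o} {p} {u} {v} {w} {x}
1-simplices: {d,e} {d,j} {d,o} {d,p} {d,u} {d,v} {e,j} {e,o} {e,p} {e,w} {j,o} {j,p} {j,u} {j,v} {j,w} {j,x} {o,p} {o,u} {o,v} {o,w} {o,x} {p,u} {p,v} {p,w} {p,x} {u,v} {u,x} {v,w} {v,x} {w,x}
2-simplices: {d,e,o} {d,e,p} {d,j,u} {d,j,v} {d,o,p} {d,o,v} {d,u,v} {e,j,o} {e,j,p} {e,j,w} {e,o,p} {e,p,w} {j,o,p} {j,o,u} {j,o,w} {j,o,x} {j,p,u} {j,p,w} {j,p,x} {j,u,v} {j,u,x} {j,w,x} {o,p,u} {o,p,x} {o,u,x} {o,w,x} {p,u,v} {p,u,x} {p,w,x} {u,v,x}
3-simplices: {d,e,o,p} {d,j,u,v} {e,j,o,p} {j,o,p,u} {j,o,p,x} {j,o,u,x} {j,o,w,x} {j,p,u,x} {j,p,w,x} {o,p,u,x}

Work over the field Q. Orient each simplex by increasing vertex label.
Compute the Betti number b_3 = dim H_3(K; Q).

b_3=1

n_0=9 n_1=30 n_2=30 n_3=10  [Q]
∂1: piv[de,dj,do,dp,du,dv,ew,jx] rk=8  ker:ej,eo,ep,jo,jp,ju,jv,jw,op,ou,ov,ow,ox,pu,pv,pw,px,uv,ux,vw,vx,wx
∂2: piv[deo,dep,dju,djv,dop,dov,duv,ejo,ejp,ejw,epw,jou,jow,jox,jpu,jpx,jux,jwx,puv,uvx] rk=20  ker:eop,jop,jpw,juv,opu,opx,oux,owx,pux,pwx
∂3: piv[deop,djuv,ejop,jopu,jopx,joux,jowx,jpux,jpwx] rk=9  ker:opux
b_3=(10−9)−0=1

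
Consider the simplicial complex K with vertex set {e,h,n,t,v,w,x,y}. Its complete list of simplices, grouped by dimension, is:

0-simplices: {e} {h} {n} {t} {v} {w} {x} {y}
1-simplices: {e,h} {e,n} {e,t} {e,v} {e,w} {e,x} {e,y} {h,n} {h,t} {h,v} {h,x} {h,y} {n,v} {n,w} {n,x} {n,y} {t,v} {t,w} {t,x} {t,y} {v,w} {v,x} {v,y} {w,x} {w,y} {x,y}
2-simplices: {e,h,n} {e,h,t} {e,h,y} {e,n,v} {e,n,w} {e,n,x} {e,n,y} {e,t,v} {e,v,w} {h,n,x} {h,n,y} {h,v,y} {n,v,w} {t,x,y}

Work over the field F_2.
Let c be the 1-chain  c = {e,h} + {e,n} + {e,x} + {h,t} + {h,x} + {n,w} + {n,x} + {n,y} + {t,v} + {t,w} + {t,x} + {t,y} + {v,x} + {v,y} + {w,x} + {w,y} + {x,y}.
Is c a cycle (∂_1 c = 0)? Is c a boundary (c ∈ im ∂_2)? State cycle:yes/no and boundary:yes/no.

cycle:no boundary:no

n_0=8 n_1=26 n_2=14  [Z2]
∂1: piv[eh,en,et,ev,ew,ex,ey] rk=7  ker:hn,ht,hv,hx,hy,nv,nw,nx,ny,tv,tw,tx,ty,vw,vx,vy,wx,wy,xy
∂2: piv[ehn,eht,ehy,env,enw,enx,eny,etv,evw,hnx,hvy,txy] rk=12  ker:hny,nvw
∂1c = {e} + {h} + {t} + {v} + {x} + {y}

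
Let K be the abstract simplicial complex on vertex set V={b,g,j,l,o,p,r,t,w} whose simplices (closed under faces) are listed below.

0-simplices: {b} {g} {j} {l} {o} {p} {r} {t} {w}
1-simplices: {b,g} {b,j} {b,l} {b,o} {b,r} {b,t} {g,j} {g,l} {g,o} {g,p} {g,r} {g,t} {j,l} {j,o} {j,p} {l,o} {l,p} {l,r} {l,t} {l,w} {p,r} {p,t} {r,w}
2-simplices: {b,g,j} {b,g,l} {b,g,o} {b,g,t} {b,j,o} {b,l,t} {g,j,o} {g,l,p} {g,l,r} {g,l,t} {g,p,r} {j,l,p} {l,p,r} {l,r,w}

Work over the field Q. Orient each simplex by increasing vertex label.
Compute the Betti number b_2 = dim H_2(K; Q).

b_2=3

n_0=9 n_1=23 n_2=14  [Q]
∂1: piv[bg,bj,bl,bo,br,bt,gp,lw] rk=8  ker:gj,gl,go,gr,gt,jl,jo,jp,lo,lp,lr,lt,pr,pt,rw
∂2: piv[bgj,bgl,bgo,bgt,bjo,blt,glp,glr,gpr,jlp,lrw] rk=11  ker:gjo,glt,lpr
b_2=(14−11)−0=3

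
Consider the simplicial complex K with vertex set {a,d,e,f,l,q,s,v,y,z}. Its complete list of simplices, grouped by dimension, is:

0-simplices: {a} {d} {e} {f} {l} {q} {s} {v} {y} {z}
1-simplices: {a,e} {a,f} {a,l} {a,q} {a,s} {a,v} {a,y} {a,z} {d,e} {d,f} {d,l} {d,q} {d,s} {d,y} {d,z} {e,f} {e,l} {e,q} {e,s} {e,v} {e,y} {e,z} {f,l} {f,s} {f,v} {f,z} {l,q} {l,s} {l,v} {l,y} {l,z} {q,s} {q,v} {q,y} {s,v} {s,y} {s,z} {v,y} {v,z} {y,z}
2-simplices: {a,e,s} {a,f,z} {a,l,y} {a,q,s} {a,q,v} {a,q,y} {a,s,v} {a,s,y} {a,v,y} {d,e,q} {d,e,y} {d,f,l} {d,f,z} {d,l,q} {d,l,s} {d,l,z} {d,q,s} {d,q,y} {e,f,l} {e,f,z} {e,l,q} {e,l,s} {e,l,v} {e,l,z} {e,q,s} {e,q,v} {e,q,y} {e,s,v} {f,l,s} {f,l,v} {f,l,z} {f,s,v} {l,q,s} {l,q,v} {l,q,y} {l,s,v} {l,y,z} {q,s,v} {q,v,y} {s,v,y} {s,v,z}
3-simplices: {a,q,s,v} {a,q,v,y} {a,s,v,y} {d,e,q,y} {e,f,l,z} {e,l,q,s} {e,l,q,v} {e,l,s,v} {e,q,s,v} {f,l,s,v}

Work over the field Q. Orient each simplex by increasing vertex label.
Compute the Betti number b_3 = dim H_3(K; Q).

b_3=0

n_0=10 n_1=40 n_2=41 n_3=10  [Q]
∂1: piv[ae,af,al,aq,as,av,ay,az,de] rk=9  ker:df,dl,dq,ds,dy,dz,ef,el,eq,es,ev,ey,ez,fl,fs,fv,fz,lq,ls,lv,ly,lz,qs,qv,qy,sv,sy,sz,vy,vz,yz
∂2: piv[aes,afz,aly,aqs,aqv,aqy,asv,asy,avy,deq,dey,dfl,dfz,dlq,dls,dlz,dqs,dqy,efl,efz,elq,els,elv,eqv,fls,flv,lqy,lyz,svz] rk=29  ker:elz,eqs,eqy,esv,flz,fsv,lqs,lqv,lsv,qsv,qvy,svy
∂3: piv[aqsv,aqvy,asvy,deqy,eflz,elqs,elqv,elsv,eqsv,flsv] rk=10
b_3=(10−10)−0=0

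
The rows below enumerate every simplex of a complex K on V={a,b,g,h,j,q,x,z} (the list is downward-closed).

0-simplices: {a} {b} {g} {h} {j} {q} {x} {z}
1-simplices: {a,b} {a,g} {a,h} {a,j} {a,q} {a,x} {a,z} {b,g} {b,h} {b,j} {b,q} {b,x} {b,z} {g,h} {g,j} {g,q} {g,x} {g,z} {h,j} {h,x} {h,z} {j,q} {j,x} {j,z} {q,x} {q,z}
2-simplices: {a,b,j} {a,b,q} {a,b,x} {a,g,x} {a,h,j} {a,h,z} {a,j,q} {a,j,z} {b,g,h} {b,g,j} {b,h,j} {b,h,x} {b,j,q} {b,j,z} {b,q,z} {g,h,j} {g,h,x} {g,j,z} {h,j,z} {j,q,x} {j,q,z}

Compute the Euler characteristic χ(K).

n_0=8 n_1=26 n_2=21
χ=+8−26+21=3

χ(K)=3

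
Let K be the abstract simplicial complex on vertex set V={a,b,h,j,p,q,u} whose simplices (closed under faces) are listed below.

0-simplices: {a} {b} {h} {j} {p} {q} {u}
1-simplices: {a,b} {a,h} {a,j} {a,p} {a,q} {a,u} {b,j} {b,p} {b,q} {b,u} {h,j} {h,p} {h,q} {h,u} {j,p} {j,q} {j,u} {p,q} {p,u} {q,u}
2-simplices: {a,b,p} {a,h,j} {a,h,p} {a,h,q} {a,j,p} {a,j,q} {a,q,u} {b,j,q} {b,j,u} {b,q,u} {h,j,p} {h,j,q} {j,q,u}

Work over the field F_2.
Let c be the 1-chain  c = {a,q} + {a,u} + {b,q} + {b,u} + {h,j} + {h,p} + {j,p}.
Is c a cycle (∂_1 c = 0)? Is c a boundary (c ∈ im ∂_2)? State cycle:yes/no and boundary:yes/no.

n_0=7 n_1=20 n_2=13  [Z2]
∂1: piv[ab,ah,aj,ap,aq,au] rk=6  ker:bj,bp,bq,bu,hj,hp,hq,hu,jp,jq,ju,pq,pu,qu
∂2: piv[abp,ahj,ahp,ahq,ajp,ajq,aqu,bjq,bju,bqu] rk=10  ker:hjp,hjq,jqu
∂1c = 0
c vs im∂2: reduces to 0 ⇒ boundary

cycle:yes boundary:yes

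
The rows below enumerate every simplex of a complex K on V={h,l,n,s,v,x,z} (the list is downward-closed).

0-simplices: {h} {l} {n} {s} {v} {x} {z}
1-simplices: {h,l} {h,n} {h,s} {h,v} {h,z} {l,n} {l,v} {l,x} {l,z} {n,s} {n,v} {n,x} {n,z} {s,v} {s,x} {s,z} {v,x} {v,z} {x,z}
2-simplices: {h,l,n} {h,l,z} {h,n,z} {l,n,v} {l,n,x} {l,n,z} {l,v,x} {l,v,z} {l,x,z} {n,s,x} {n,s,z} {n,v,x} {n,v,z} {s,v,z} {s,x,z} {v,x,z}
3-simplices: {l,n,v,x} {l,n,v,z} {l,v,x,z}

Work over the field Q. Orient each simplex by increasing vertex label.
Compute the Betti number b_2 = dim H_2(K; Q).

b_2=2

n_0=7 n_1=19 n_2=16 n_3=3  [Q]
∂1: piv[hl,hn,hs,hv,hz,lx] rk=6  ker:ln,lv,lz,ns,nv,nx,nz,sv,sx,sz,vx,vz,xz
∂2: piv[hln,hlz,hnz,lnv,lnx,lvx,lvz,lxz,nsx,nsz,svz] rk=11  ker:lnz,nvx,nvz,sxz,vxz
∂3: piv[lnvx,lnvz,lvxz] rk=3
b_2=(16−11)−3=2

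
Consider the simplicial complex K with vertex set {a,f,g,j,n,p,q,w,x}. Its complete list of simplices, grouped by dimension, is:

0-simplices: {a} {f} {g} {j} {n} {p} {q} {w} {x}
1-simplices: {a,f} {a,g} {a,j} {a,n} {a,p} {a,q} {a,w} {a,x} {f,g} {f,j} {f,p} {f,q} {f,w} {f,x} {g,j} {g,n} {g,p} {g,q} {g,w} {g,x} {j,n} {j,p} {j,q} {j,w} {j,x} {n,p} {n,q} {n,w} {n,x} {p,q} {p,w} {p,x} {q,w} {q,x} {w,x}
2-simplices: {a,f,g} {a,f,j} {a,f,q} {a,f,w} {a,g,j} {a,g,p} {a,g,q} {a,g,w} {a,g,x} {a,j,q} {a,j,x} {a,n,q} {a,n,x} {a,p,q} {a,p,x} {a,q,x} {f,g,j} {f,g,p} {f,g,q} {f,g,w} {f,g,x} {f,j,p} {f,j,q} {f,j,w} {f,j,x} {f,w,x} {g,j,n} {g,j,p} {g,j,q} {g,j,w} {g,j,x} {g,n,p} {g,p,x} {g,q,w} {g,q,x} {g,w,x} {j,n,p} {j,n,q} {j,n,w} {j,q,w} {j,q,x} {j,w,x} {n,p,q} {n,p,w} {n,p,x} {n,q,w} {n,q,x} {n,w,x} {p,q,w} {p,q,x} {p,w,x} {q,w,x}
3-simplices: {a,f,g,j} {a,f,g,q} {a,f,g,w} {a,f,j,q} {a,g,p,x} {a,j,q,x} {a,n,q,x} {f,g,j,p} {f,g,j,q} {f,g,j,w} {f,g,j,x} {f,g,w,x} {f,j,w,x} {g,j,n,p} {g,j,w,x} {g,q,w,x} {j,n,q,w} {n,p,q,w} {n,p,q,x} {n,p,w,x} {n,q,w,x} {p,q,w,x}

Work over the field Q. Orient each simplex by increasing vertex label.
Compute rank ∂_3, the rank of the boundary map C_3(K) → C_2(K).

rank∂_3=20

n_0=9 n_1=35 n_2=52 n_3=22  [Q]
∂1: piv[af,ag,aj,an,ap,aq,aw,ax] rk=8  ker:fg,fj,fp,fq,fw,fx,gj,gn,gp,gq,gw,gx,jn,jp,jq,jw,jx,np,nq,nw,nx,pq,pw,px,qw,qx,wx
∂2: piv[afg,afj,afq,afw,agj,agp,agq,agw,agx,ajq,ajx,anq,anx,apq,apx,aqx,fgp,fgx,fjp,fjw,fwx,gjn,gnp,gqw,jnq,jnw,npw] rk=27  ker:fgj,fgq,fgw,fjq,fjx,gjp,gjq,gjw,gjx,gpx,gqx,gwx,jnp,jqw,jqx,jwx,npq,npx,nqw,nqx,nwx,pqw,pqx,pwx,qwx
∂3: piv[afgj,afgq,afgw,afjq,agpx,ajqx,anqx,fgjp,fgjq,fgjw,fgjx,fgwx,fjwx,gjnp,gqwx,jnqw,npqw,npqx,npwx,nqwx] rk=20  ker:gjwx,pqwx
rk∂_3=20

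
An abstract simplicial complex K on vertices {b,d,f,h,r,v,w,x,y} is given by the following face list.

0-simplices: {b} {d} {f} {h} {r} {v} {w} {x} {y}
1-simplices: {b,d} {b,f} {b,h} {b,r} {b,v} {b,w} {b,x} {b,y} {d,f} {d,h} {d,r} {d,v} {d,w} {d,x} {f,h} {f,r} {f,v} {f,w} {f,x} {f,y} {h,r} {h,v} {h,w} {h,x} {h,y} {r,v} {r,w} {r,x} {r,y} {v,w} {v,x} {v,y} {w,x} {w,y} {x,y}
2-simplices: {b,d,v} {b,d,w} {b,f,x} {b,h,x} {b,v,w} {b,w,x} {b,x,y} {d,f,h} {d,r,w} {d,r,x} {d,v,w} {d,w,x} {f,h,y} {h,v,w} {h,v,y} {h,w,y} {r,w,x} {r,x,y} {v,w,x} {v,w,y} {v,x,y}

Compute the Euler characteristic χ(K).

χ(K)=-5

n_0=9 n_1=35 n_2=21
χ=+9−35+21=-5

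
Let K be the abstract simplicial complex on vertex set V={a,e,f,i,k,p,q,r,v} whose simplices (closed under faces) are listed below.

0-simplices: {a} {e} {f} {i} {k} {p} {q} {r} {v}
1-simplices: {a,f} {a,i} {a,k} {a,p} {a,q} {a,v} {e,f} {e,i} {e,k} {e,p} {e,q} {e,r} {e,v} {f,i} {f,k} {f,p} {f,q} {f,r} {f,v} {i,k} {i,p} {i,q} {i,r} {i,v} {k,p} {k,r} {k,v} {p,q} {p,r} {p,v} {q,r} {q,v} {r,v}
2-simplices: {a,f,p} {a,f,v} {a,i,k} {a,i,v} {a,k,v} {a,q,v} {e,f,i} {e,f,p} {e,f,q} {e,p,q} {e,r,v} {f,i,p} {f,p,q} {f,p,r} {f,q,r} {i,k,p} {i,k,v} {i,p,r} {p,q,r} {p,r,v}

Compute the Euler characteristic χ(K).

n_0=9 n_1=33 n_2=20
χ=+9−33+20=-4

χ(K)=-4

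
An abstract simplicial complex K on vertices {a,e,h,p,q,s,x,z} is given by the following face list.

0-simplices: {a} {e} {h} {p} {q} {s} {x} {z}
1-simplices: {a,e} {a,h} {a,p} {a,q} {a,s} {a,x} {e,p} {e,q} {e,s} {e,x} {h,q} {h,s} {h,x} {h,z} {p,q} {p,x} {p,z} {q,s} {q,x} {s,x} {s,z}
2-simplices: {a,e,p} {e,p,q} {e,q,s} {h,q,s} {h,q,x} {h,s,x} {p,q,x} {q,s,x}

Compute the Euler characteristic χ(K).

n_0=8 n_1=21 n_2=8
χ=+8−21+8=-5

χ(K)=-5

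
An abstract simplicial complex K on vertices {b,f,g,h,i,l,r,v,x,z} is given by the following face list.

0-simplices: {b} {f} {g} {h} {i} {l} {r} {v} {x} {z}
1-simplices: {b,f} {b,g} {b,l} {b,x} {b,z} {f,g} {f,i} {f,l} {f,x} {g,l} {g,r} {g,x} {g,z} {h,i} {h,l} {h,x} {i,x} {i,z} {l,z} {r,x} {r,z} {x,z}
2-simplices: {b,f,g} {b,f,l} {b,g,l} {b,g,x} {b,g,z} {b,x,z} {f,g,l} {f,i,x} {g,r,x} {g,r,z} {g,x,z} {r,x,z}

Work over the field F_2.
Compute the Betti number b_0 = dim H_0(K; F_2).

n_0=10 n_1=22 n_2=12  [Z2]
∂1: piv[bf,bg,bl,bx,bz,fi,gr,hi] rk=8  ker:fg,fl,fx,gl,gx,gz,hl,hx,ix,iz,lz,rx,rz,xz
∂2: piv[bfg,bfl,bgl,bgx,bgz,bxz,fix,grx,grz] rk=9  ker:fgl,gxz,rxz
b_0=(10−0)−8=2

b_0=2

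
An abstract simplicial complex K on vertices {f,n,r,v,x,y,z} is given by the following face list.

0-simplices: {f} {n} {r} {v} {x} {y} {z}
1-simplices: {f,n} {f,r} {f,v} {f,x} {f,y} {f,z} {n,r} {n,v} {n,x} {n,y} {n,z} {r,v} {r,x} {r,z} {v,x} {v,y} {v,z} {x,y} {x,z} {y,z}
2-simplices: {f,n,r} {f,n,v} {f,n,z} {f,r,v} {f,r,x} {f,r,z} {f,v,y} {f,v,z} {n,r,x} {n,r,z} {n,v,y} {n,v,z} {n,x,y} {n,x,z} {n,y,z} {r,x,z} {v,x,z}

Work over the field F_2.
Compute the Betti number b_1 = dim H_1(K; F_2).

b_1=0

n_0=7 n_1=20 n_2=17  [Z2]
∂1: piv[fn,fr,fv,fx,fy,fz] rk=6  ker:nr,nv,nx,ny,nz,rv,rx,rz,vx,vy,vz,xy,xz,yz
∂2: piv[fnr,fnv,fnz,frv,frx,frz,fvy,fvz,nrx,nvy,nxy,nxz,nyz,vxz] rk=14  ker:nrz,nvz,rxz
b_1=(20−6)−14=0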